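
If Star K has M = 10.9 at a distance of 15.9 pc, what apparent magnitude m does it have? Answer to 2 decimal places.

m = M + 5 log₁₀(d/10 pc) = 10.9 + 5 log₁₀(15.9/10)
  = 10.9 + 5 × 0.201 = 10.9 + 1.01 = 11.91.

11.91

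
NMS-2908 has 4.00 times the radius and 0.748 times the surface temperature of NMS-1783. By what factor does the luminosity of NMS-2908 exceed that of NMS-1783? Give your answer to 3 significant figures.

5.01

From the Stefan–Boltzmann law, L ∝ R²T⁴, so
L_NMS-2908/L_NMS-1783 = (R_NMS-2908/R_NMS-1783)² (T_NMS-2908/T_NMS-1783)⁴ = (4.00)² × (0.748)⁴ = 16.00 × 0.3130 = 5.009.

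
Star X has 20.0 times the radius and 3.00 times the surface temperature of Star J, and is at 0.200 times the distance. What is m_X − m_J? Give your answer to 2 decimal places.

-14.77

L_X/L_J = (20.0)²(3.00)⁴ = 3.240×10^4.
F_X/F_J = (L_X/L_J)/(d_X/d_J)² = 3.240×10^4/0.04000 = 8.100×10^5.
m_X − m_J = −2.5 log₁₀(8.100×10^5) = -14.77.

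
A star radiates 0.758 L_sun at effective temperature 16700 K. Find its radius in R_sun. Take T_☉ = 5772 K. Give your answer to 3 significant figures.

R/R_☉ = √(L/L_☉) / (T/T_☉)² = √(0.758) / (2.893)²
       = 0.8706 / 8.371 = 0.1040.

0.104 R_sun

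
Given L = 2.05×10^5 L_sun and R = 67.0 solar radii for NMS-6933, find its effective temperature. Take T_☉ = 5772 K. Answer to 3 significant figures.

T/T_☉ = (L/L_☉)^(1/4) / (R/R_☉)^(1/2)
T = 5772 × (2.05×10^5)^(1/4) / √(67.0) = 5772 × 21.28 / 8.185 = 1.500×10^4 K.

1.50×10^4 K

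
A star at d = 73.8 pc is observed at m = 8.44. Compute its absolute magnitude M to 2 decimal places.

4.10

M = m − 5 log₁₀(d/10 pc) = 8.44 − 5 log₁₀(73.8/10)
  = 8.44 − 5 × 0.868 = 8.44 − 4.34 = 4.10.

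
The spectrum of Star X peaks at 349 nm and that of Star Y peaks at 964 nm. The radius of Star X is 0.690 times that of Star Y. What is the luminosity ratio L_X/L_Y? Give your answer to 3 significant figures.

27.7

Wien's law gives T ∝ 1/λ_max, so T_X/T_Y = λ_Y/λ_X = 964/349 = 2.762.
Then L ∝ R²T⁴ gives L_X/L_Y = (0.690)² × (2.762)⁴ = 0.4761 × 58.21 = 27.71.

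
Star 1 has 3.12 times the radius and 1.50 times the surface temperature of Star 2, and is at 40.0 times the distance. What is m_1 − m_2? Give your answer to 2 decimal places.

L_1/L_2 = (3.12)²(1.50)⁴ = 49.28.
F_1/F_2 = (L_1/L_2)/(d_1/d_2)² = 49.28/1600 = 0.03080.
m_1 − m_2 = −2.5 log₁₀(0.03080) = 3.78.

3.78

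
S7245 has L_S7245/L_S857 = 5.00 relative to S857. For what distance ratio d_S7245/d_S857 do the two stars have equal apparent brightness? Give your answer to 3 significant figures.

2.24

Equal flux requires L_S7245/d_S7245² = L_S857/d_S857², so d_S7245/d_S857 = √(L_S7245/L_S857)
= √(5.00) = 2.236.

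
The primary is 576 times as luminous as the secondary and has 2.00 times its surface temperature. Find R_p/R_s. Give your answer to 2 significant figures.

6.0

L ∝ R²T⁴ gives R ∝ √L / T², so
R_p/R_s = √(576) / (2.00)² = 24.00 / 4.000 = 6.000.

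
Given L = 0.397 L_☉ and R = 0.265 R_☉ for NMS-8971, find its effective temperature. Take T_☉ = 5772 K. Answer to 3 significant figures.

T/T_☉ = (L/L_☉)^(1/4) / (R/R_☉)^(1/2)
T = 5772 × (0.397)^(1/4) / √(0.265) = 5772 × 0.7938 / 0.5148 = 8900 K.

8.90×10^3 K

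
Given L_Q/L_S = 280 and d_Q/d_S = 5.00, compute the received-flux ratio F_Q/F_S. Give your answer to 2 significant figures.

11

F = L/(4πd²), so F_Q/F_S = (L_Q/L_S) / (d_Q/d_S)²
= 280 / (5.00)² = 280 / 25.00 = 11.20.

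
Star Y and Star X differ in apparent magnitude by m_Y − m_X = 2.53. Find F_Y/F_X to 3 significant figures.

F_Y/F_X = 10^(−(m_Y − m_X)/2.5) = 10^(-2.53/2.5) = 10^-1.012 = 0.09727.

0.0973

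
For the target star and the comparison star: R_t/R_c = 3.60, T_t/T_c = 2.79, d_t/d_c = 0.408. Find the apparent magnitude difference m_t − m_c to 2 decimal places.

L_t/L_c = (3.60)²(2.79)⁴ = 785.3.
F_t/F_c = (L_t/L_c)/(d_t/d_c)² = 785.3/0.1665 = 4717.
m_t − m_c = −2.5 log₁₀(4717) = -9.18.

-9.18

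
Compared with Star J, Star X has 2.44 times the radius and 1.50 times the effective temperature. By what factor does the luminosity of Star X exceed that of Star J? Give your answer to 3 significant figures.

30.1

From the Stefan–Boltzmann law, L ∝ R²T⁴, so
L_X/L_J = (R_X/R_J)² (T_X/T_J)⁴ = (2.44)² × (1.50)⁴ = 5.954 × 5.062 = 30.14.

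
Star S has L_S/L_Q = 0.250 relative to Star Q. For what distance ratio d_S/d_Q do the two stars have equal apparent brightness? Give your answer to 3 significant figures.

Equal flux requires L_S/d_S² = L_Q/d_Q², so d_S/d_Q = √(L_S/L_Q)
= √(0.250) = 0.5000.

0.500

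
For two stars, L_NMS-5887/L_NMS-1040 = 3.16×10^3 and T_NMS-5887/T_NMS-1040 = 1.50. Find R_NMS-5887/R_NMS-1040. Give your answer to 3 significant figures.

L ∝ R²T⁴ gives R ∝ √L / T², so
R_NMS-5887/R_NMS-1040 = √(3.16×10^3) / (1.50)² = 56.21 / 2.250 = 24.98.

25.0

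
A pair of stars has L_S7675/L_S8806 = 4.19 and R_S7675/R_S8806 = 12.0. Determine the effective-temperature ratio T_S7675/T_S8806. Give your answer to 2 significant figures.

0.41

L ∝ R²T⁴ gives T ∝ (L/R²)^(1/4), so
T_S7675/T_S8806 = (4.19 / 12.0²)^(1/4) = (0.02910)^(1/4) = 0.4130.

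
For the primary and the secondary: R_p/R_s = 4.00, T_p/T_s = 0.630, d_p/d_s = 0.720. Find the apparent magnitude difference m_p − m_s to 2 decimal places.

L_p/L_s = (4.00)²(0.630)⁴ = 2.520.
F_p/F_s = (L_p/L_s)/(d_p/d_s)² = 2.520/0.5184 = 4.862.
m_p − m_s = −2.5 log₁₀(4.862) = -1.72.

-1.72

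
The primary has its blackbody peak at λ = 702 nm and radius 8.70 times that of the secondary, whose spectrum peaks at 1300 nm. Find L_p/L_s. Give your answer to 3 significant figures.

Wien's law gives T ∝ 1/λ_max, so T_p/T_s = λ_s/λ_p = 1300/702 = 1.852.
Then L ∝ R²T⁴ gives L_p/L_s = (8.70)² × (1.852)⁴ = 75.69 × 11.76 = 890.2.

890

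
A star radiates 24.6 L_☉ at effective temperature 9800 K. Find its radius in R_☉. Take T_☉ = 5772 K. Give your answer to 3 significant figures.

R/R_☉ = √(L/L_☉) / (T/T_☉)² = √(24.6) / (1.698)²
       = 4.960 / 2.883 = 1.721.

1.72 R_☉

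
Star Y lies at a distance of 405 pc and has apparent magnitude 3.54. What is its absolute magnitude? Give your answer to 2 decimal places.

M = m − 5 log₁₀(d/10 pc) = 3.54 − 5 log₁₀(405/10)
  = 3.54 − 5 × 1.607 = 3.54 − 8.04 = -4.50.

-4.50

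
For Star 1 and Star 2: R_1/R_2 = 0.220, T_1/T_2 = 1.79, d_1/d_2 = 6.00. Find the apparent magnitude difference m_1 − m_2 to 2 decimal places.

L_1/L_2 = (0.220)²(1.79)⁴ = 0.4969.
F_1/F_2 = (L_1/L_2)/(d_1/d_2)² = 0.4969/36.00 = 0.01380.
m_1 − m_2 = −2.5 log₁₀(0.01380) = 4.65.

4.65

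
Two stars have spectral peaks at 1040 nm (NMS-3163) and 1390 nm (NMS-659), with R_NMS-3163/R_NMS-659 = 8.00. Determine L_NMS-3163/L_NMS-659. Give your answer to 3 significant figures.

204

Wien's law gives T ∝ 1/λ_max, so T_NMS-3163/T_NMS-659 = λ_NMS-659/λ_NMS-3163 = 1390/1040 = 1.337.
Then L ∝ R²T⁴ gives L_NMS-3163/L_NMS-659 = (8.00)² × (1.337)⁴ = 64.00 × 3.191 = 204.2.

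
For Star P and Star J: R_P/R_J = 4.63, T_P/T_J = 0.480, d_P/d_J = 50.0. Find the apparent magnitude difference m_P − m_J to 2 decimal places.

L_P/L_J = (4.63)²(0.480)⁴ = 1.138.
F_P/F_J = (L_P/L_J)/(d_P/d_J)² = 1.138/2500 = 4.552×10^-4.
m_P − m_J = −2.5 log₁₀(4.552×10^-4) = 8.35.

8.35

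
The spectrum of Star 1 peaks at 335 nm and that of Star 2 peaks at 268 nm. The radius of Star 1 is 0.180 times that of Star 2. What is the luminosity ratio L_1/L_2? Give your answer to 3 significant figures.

Wien's law gives T ∝ 1/λ_max, so T_1/T_2 = λ_2/λ_1 = 268/335 = 0.8000.
Then L ∝ R²T⁴ gives L_1/L_2 = (0.180)² × (0.8000)⁴ = 0.03240 × 0.4096 = 0.01327.

0.0133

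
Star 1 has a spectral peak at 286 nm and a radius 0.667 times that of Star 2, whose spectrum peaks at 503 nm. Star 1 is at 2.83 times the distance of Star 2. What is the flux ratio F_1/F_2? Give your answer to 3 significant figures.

0.531

Wien's law: T_1/T_2 = λ_2/λ_1 = 503/286 = 1.759.
L_1/L_2 = (R_1/R_2)²(T_1/T_2)⁴ = (0.667)²(1.759)⁴ = 4.257.
F_1/F_2 = (L_1/L_2)/(d_1/d_2)² = 4.257/(2.83)² = 0.5315.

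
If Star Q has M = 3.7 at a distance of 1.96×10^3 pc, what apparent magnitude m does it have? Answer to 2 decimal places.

15.16

m = M + 5 log₁₀(d/10 pc) = 3.7 + 5 log₁₀(1.96×10^3/10)
  = 3.7 + 5 × 2.292 = 3.7 + 11.46 = 15.16.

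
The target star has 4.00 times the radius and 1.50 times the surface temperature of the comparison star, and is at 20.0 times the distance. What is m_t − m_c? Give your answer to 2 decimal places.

1.73

L_t/L_c = (4.00)²(1.50)⁴ = 81.00.
F_t/F_c = (L_t/L_c)/(d_t/d_c)² = 81.00/400.0 = 0.2025.
m_t − m_c = −2.5 log₁₀(0.2025) = 1.73.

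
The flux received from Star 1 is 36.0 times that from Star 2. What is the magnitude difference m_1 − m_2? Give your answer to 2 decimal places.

-3.89

m_1 − m_2 = −2.5 log₁₀(F_1/F_2) = −2.5 log₁₀(36.0) = −2.5 × (1.556) = -3.891.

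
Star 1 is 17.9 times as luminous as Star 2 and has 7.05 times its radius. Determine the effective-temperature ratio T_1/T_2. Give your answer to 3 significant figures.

L ∝ R²T⁴ gives T ∝ (L/R²)^(1/4), so
T_1/T_2 = (17.9 / 7.05²)^(1/4) = (0.3601)^(1/4) = 0.7747.

0.775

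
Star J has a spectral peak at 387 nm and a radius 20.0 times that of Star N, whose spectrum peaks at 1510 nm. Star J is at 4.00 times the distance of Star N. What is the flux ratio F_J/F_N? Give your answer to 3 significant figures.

Wien's law: T_J/T_N = λ_N/λ_J = 1510/387 = 3.902.
L_J/L_N = (R_J/R_N)²(T_J/T_N)⁴ = (20.0)²(3.902)⁴ = 9.271×10^4.
F_J/F_N = (L_J/L_N)/(d_J/d_N)² = 9.271×10^4/(4.00)² = 5794.

5.79×10^3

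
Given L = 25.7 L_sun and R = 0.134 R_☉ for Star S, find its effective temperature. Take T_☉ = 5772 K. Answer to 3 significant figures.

T/T_☉ = (L/L_☉)^(1/4) / (R/R_☉)^(1/2)
T = 5772 × (25.7)^(1/4) / √(0.134) = 5772 × 2.252 / 0.3661 = 3.550×10^4 K.

3.55×10^4 K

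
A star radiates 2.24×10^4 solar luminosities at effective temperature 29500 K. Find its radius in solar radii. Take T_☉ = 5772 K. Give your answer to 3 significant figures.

5.73 solar radii

R/R_☉ = √(L/L_☉) / (T/T_☉)² = √(2.24×10^4) / (5.111)²
       = 149.7 / 26.12 = 5.730.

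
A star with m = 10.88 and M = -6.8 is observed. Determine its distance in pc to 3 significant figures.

m − M = 5 log₁₀(d/10 pc)
10.88 − (-6.8) = 17.68 = 5 log₁₀(d/10)
d = 10 × 10^(17.68/5) = 10 × 10^3.536 = 3.436×10^4 pc.

3.44×10^4 pc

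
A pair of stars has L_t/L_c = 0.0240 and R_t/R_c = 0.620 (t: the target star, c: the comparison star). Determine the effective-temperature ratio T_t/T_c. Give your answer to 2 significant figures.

L ∝ R²T⁴ gives T ∝ (L/R²)^(1/4), so
T_t/T_c = (0.0240 / 0.620²)^(1/4) = (0.06243)^(1/4) = 0.4999.

0.50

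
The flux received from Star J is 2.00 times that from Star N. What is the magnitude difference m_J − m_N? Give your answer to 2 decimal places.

m_J − m_N = −2.5 log₁₀(F_J/F_N) = −2.5 log₁₀(2.00) = −2.5 × (0.301) = -0.753.

-0.75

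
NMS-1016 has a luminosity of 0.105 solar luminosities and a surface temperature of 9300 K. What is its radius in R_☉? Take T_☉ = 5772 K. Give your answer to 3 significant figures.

R/R_☉ = √(L/L_☉) / (T/T_☉)² = √(0.105) / (1.611)²
       = 0.3240 / 2.596 = 0.1248.

0.125 R_☉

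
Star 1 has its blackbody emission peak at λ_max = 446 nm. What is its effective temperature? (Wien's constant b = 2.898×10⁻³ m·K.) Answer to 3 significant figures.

6.50×10^3 K

T = b/λ_max = 2.898×10⁻³ / (446×10⁻⁹) = 6498 K.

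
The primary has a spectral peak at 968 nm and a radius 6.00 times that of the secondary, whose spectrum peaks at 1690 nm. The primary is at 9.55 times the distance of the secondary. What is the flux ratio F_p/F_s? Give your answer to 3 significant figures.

3.67

Wien's law: T_p/T_s = λ_s/λ_p = 1690/968 = 1.746.
L_p/L_s = (R_p/R_s)²(T_p/T_s)⁴ = (6.00)²(1.746)⁴ = 334.5.
F_p/F_s = (L_p/L_s)/(d_p/d_s)² = 334.5/(9.55)² = 3.667.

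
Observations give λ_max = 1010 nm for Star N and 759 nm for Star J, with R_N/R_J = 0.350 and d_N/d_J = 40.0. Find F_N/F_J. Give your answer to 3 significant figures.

Wien's law: T_N/T_J = λ_J/λ_N = 759/1010 = 0.7515.
L_N/L_J = (R_N/R_J)²(T_N/T_J)⁴ = (0.350)²(0.7515)⁴ = 0.03907.
F_N/F_J = (L_N/L_J)/(d_N/d_J)² = 0.03907/(40.0)² = 2.442×10^-5.

2.44×10^-5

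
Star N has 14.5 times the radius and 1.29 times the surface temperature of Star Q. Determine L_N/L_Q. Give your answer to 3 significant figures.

582

From the Stefan–Boltzmann law, L ∝ R²T⁴, so
L_N/L_Q = (R_N/R_Q)² (T_N/T_Q)⁴ = (14.5)² × (1.29)⁴ = 210.2 × 2.769 = 582.2.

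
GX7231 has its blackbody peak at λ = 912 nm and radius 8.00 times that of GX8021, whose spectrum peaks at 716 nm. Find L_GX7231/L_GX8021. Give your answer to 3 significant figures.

24.3

Wien's law gives T ∝ 1/λ_max, so T_GX7231/T_GX8021 = λ_GX8021/λ_GX7231 = 716/912 = 0.7851.
Then L ∝ R²T⁴ gives L_GX7231/L_GX8021 = (8.00)² × (0.7851)⁴ = 64.00 × 0.3799 = 24.31.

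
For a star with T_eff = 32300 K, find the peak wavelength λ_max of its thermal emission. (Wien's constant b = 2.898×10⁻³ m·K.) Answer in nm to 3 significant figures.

89.7 nm

λ_max = b/T = 2.898×10⁻³ / 32300 = 8.97×10^-8 m = 89.72 nm.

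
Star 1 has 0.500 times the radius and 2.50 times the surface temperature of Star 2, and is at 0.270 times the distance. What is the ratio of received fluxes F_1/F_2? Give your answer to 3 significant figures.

L_1/L_2 = (R_1/R_2)²(T_1/T_2)⁴ = (0.500)² × (2.50)⁴ = 9.766.
F_1/F_2 = (L_1/L_2)/(d_1/d_2)² = 9.766 / (0.270)² = 134.0.

134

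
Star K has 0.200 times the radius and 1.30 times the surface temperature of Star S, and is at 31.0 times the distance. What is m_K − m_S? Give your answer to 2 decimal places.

L_K/L_S = (0.200)²(1.30)⁴ = 0.1142.
F_K/F_S = (L_K/L_S)/(d_K/d_S)² = 0.1142/961.0 = 1.189×10^-4.
m_K − m_S = −2.5 log₁₀(1.189×10^-4) = 9.81.

9.81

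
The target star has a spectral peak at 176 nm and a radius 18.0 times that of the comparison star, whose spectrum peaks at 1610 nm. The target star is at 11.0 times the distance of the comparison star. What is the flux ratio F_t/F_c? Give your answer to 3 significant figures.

1.88×10^4

Wien's law: T_t/T_c = λ_c/λ_t = 1610/176 = 9.148.
L_t/L_c = (R_t/R_c)²(T_t/T_c)⁴ = (18.0)²(9.148)⁴ = 2.269×10^6.
F_t/F_c = (L_t/L_c)/(d_t/d_c)² = 2.269×10^6/(11.0)² = 1.875×10^4.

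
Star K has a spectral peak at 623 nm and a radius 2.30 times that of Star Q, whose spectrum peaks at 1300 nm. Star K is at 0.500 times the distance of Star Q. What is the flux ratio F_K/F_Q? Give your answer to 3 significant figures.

Wien's law: T_K/T_Q = λ_Q/λ_K = 1300/623 = 2.087.
L_K/L_Q = (R_K/R_Q)²(T_K/T_Q)⁴ = (2.30)²(2.087)⁴ = 100.3.
F_K/F_Q = (L_K/L_Q)/(d_K/d_Q)² = 100.3/(0.500)² = 401.2.

401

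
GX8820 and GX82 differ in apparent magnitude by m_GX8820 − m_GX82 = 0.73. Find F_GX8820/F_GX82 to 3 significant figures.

F_GX8820/F_GX82 = 10^(−(m_GX8820 − m_GX82)/2.5) = 10^(-0.73/2.5) = 10^-0.292 = 0.5105.

0.511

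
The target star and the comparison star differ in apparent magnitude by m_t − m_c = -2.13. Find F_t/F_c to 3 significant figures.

7.11

F_t/F_c = 10^(−(m_t − m_c)/2.5) = 10^(2.13/2.5) = 10^0.852 = 7.112.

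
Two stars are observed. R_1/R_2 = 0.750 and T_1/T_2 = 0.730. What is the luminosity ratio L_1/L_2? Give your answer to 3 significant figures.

From the Stefan–Boltzmann law, L ∝ R²T⁴, so
L_1/L_2 = (R_1/R_2)² (T_1/T_2)⁴ = (0.750)² × (0.730)⁴ = 0.5625 × 0.2840 = 0.1597.

0.160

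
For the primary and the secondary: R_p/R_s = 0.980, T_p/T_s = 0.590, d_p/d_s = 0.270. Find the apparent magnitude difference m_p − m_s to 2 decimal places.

L_p/L_s = (0.980)²(0.590)⁴ = 0.1164.
F_p/F_s = (L_p/L_s)/(d_p/d_s)² = 0.1164/0.07290 = 1.596.
m_p − m_s = −2.5 log₁₀(1.596) = -0.51.

-0.51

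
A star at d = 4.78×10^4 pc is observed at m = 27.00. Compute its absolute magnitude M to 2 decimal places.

8.60

M = m − 5 log₁₀(d/10 pc) = 27.00 − 5 log₁₀(4.78×10^4/10)
  = 27.00 − 5 × 3.679 = 27.00 − 18.40 = 8.60.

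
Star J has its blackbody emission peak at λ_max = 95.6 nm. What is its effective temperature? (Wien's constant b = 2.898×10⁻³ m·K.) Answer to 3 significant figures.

T = b/λ_max = 2.898×10⁻³ / (95.6×10⁻⁹) = 3.031×10^4 K.

3.03×10^4 K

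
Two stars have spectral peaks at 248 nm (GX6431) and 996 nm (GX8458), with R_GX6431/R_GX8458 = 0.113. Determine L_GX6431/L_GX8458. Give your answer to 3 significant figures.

3.32

Wien's law gives T ∝ 1/λ_max, so T_GX6431/T_GX8458 = λ_GX8458/λ_GX6431 = 996/248 = 4.016.
Then L ∝ R²T⁴ gives L_GX6431/L_GX8458 = (0.113)² × (4.016)⁴ = 0.01277 × 260.2 = 3.322.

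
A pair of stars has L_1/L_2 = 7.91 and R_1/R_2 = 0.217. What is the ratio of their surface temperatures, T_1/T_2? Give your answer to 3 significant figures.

3.60

L ∝ R²T⁴ gives T ∝ (L/R²)^(1/4), so
T_1/T_2 = (7.91 / 0.217²)^(1/4) = (168.0)^(1/4) = 3.600.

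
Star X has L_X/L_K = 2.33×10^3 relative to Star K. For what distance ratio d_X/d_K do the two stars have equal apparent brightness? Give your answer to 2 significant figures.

48

Equal flux requires L_X/d_X² = L_K/d_K², so d_X/d_K = √(L_X/L_K)
= √(2.33×10^3) = 48.27.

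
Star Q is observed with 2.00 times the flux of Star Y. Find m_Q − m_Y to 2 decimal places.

m_Q − m_Y = −2.5 log₁₀(F_Q/F_Y) = −2.5 log₁₀(2.00) = −2.5 × (0.301) = -0.753.

-0.75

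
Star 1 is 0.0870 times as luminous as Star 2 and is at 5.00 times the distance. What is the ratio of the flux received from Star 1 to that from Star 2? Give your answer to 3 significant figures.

0.00348

F = L/(4πd²), so F_1/F_2 = (L_1/L_2) / (d_1/d_2)²
= 0.0870 / (5.00)² = 0.0870 / 25.00 = 0.003480.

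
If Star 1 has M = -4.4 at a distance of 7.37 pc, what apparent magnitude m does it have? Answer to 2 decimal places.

m = M + 5 log₁₀(d/10 pc) = -4.4 + 5 log₁₀(7.37/10)
  = -4.4 + 5 × -0.133 = -4.4 + -0.66 = -5.06.

-5.06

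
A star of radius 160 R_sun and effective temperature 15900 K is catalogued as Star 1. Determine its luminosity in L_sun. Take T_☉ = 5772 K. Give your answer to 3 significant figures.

1.47×10^6 L_sun

L/L_☉ = (R/R_☉)² (T/T_☉)⁴ = (160)² × (15900/5772)⁴
       = 2.560×10^4 × (2.755)⁴ = 2.560×10^4 × 57.58 = 1.474×10^6.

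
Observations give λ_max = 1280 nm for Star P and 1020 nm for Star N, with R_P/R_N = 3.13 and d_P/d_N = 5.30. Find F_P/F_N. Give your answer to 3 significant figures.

Wien's law: T_P/T_N = λ_N/λ_P = 1020/1280 = 0.7969.
L_P/L_N = (R_P/R_N)²(T_P/T_N)⁴ = (3.13)²(0.7969)⁴ = 3.950.
F_P/F_N = (L_P/L_N)/(d_P/d_N)² = 3.950/(5.30)² = 0.1406.

0.141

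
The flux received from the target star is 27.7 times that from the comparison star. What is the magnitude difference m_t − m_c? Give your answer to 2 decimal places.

-3.61

m_t − m_c = −2.5 log₁₀(F_t/F_c) = −2.5 log₁₀(27.7) = −2.5 × (1.442) = -3.606.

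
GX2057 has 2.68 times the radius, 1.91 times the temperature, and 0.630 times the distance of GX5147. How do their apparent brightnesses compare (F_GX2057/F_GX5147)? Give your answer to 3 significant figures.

L_GX2057/L_GX5147 = (R_GX2057/R_GX5147)²(T_GX2057/T_GX5147)⁴ = (2.68)² × (1.91)⁴ = 95.59.
F_GX2057/F_GX5147 = (L_GX2057/L_GX5147)/(d_GX2057/d_GX5147)² = 95.59 / (0.630)² = 240.8.

241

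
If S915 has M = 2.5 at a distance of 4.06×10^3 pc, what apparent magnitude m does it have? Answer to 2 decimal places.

m = M + 5 log₁₀(d/10 pc) = 2.5 + 5 log₁₀(4.06×10^3/10)
  = 2.5 + 5 × 2.609 = 2.5 + 13.04 = 15.54.

15.54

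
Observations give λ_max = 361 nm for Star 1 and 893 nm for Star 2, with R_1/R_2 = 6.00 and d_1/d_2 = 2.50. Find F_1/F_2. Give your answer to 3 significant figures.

Wien's law: T_1/T_2 = λ_2/λ_1 = 893/361 = 2.474.
L_1/L_2 = (R_1/R_2)²(T_1/T_2)⁴ = (6.00)²(2.474)⁴ = 1348.
F_1/F_2 = (L_1/L_2)/(d_1/d_2)² = 1348/(2.50)² = 215.7.

216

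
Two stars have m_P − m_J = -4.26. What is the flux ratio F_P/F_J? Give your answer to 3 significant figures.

50.6

F_P/F_J = 10^(−(m_P − m_J)/2.5) = 10^(4.26/2.5) = 10^1.704 = 50.58.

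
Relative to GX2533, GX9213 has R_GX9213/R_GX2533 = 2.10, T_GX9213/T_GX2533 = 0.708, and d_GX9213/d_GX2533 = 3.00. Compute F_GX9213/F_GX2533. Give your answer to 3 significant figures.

L_GX9213/L_GX2533 = (R_GX9213/R_GX2533)²(T_GX9213/T_GX2533)⁴ = (2.10)² × (0.708)⁴ = 1.108.
F_GX9213/F_GX2533 = (L_GX9213/L_GX2533)/(d_GX9213/d_GX2533)² = 1.108 / (3.00)² = 0.1231.

0.123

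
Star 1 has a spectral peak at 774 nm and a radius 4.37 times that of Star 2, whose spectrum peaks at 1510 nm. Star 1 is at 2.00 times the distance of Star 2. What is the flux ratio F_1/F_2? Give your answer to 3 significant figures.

69.2

Wien's law: T_1/T_2 = λ_2/λ_1 = 1510/774 = 1.951.
L_1/L_2 = (R_1/R_2)²(T_1/T_2)⁴ = (4.37)²(1.951)⁴ = 276.6.
F_1/F_2 = (L_1/L_2)/(d_1/d_2)² = 276.6/(2.00)² = 69.16.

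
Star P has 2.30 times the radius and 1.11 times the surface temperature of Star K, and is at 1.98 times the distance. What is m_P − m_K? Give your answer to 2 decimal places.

L_P/L_K = (2.30)²(1.11)⁴ = 8.031.
F_P/F_K = (L_P/L_K)/(d_P/d_K)² = 8.031/3.920 = 2.048.
m_P − m_K = −2.5 log₁₀(2.048) = -0.78.

-0.78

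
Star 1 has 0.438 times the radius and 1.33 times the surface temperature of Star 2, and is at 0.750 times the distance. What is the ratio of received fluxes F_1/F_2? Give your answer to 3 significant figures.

L_1/L_2 = (R_1/R_2)²(T_1/T_2)⁴ = (0.438)² × (1.33)⁴ = 0.6003.
F_1/F_2 = (L_1/L_2)/(d_1/d_2)² = 0.6003 / (0.750)² = 1.067.

1.07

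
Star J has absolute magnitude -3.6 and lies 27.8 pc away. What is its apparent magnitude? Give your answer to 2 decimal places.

-1.38

m = M + 5 log₁₀(d/10 pc) = -3.6 + 5 log₁₀(27.8/10)
  = -3.6 + 5 × 0.444 = -3.6 + 2.22 = -1.38.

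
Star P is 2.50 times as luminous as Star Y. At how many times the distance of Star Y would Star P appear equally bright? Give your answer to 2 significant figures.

Equal flux requires L_P/d_P² = L_Y/d_Y², so d_P/d_Y = √(L_P/L_Y)
= √(2.50) = 1.581.

1.6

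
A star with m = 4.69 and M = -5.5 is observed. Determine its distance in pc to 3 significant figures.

m − M = 5 log₁₀(d/10 pc)
4.69 − (-5.5) = 10.19 = 5 log₁₀(d/10)
d = 10 × 10^(10.19/5) = 10 × 10^2.038 = 1091 pc.

1.09×10^3 pc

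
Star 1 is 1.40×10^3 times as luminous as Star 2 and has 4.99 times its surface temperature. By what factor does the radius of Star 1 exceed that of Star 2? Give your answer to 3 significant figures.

1.50

L ∝ R²T⁴ gives R ∝ √L / T², so
R_1/R_2 = √(1.40×10^3) / (4.99)² = 37.42 / 24.90 = 1.503.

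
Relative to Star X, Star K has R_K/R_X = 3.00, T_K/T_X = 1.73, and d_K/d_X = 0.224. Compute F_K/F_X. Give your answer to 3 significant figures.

L_K/L_X = (R_K/R_X)²(T_K/T_X)⁴ = (3.00)² × (1.73)⁴ = 80.62.
F_K/F_X = (L_K/L_X)/(d_K/d_X)² = 80.62 / (0.224)² = 1607.

1.61×10^3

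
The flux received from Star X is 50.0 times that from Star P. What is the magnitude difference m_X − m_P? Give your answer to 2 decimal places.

m_X − m_P = −2.5 log₁₀(F_X/F_P) = −2.5 log₁₀(50.0) = −2.5 × (1.699) = -4.247.

-4.25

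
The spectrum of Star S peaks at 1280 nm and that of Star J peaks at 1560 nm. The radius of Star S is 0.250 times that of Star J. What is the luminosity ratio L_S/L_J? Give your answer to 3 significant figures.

0.138

Wien's law gives T ∝ 1/λ_max, so T_S/T_J = λ_J/λ_S = 1560/1280 = 1.219.
Then L ∝ R²T⁴ gives L_S/L_J = (0.250)² × (1.219)⁴ = 0.06250 × 2.206 = 0.1379.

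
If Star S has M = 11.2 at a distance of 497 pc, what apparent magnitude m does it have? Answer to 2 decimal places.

19.68

m = M + 5 log₁₀(d/10 pc) = 11.2 + 5 log₁₀(497/10)
  = 11.2 + 5 × 1.696 = 11.2 + 8.48 = 19.68.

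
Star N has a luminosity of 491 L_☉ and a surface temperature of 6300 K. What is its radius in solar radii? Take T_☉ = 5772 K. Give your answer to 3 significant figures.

18.6 solar radii

R/R_☉ = √(L/L_☉) / (T/T_☉)² = √(491) / (1.091)²
       = 22.16 / 1.191 = 18.60.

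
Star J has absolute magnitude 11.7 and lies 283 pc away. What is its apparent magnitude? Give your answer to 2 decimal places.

18.96

m = M + 5 log₁₀(d/10 pc) = 11.7 + 5 log₁₀(283/10)
  = 11.7 + 5 × 1.452 = 11.7 + 7.26 = 18.96.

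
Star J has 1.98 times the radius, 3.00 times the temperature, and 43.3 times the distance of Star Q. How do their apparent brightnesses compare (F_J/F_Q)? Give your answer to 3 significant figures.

L_J/L_Q = (R_J/R_Q)²(T_J/T_Q)⁴ = (1.98)² × (3.00)⁴ = 317.6.
F_J/F_Q = (L_J/L_Q)/(d_J/d_Q)² = 317.6 / (43.3)² = 0.1694.

0.169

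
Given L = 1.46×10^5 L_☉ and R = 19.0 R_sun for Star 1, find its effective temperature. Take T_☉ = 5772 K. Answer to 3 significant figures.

2.59×10^4 K

T/T_☉ = (L/L_☉)^(1/4) / (R/R_☉)^(1/2)
T = 5772 × (1.46×10^5)^(1/4) / √(19.0) = 5772 × 19.55 / 4.359 = 2.588×10^4 K.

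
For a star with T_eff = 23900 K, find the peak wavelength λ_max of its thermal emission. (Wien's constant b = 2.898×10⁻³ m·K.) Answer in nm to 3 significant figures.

λ_max = b/T = 2.898×10⁻³ / 23900 = 1.21×10^-7 m = 121.3 nm.

121 nm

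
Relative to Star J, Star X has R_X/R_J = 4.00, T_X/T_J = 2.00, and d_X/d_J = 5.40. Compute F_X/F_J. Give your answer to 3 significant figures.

L_X/L_J = (R_X/R_J)²(T_X/T_J)⁴ = (4.00)² × (2.00)⁴ = 256.0.
F_X/F_J = (L_X/L_J)/(d_X/d_J)² = 256.0 / (5.40)² = 8.779.

8.78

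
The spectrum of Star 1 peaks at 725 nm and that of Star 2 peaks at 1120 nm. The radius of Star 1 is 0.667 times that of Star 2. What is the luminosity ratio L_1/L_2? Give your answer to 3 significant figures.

Wien's law gives T ∝ 1/λ_max, so T_1/T_2 = λ_2/λ_1 = 1120/725 = 1.545.
Then L ∝ R²T⁴ gives L_1/L_2 = (0.667)² × (1.545)⁴ = 0.4449 × 5.695 = 2.534.

2.53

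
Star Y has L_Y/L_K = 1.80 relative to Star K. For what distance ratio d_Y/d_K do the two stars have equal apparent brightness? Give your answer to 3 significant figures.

Equal flux requires L_Y/d_Y² = L_K/d_K², so d_Y/d_K = √(L_Y/L_K)
= √(1.80) = 1.342.

1.34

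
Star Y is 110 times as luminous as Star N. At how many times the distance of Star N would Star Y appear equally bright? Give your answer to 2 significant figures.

Equal flux requires L_Y/d_Y² = L_N/d_N², so d_Y/d_N = √(L_Y/L_N)
= √(110) = 10.49.

10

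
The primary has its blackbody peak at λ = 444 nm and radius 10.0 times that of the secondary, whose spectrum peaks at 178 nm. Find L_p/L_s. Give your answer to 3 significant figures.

Wien's law gives T ∝ 1/λ_max, so T_p/T_s = λ_s/λ_p = 178/444 = 0.4009.
Then L ∝ R²T⁴ gives L_p/L_s = (10.0)² × (0.4009)⁴ = 100.0 × 0.02583 = 2.583.

2.58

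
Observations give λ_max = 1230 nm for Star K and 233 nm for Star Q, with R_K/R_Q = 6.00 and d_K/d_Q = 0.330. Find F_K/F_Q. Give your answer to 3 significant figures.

0.426

Wien's law: T_K/T_Q = λ_Q/λ_K = 233/1230 = 0.1894.
L_K/L_Q = (R_K/R_Q)²(T_K/T_Q)⁴ = (6.00)²(0.1894)⁴ = 0.04636.
F_K/F_Q = (L_K/L_Q)/(d_K/d_Q)² = 0.04636/(0.330)² = 0.4257.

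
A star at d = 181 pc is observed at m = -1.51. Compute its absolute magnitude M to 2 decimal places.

-7.80

M = m − 5 log₁₀(d/10 pc) = -1.51 − 5 log₁₀(181/10)
  = -1.51 − 5 × 1.258 = -1.51 − 6.29 = -7.80.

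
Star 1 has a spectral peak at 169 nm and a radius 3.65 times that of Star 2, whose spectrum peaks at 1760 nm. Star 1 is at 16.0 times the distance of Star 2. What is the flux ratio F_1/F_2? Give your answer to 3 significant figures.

Wien's law: T_1/T_2 = λ_2/λ_1 = 1760/169 = 10.41.
L_1/L_2 = (R_1/R_2)²(T_1/T_2)⁴ = (3.65)²(10.41)⁴ = 1.567×10^5.
F_1/F_2 = (L_1/L_2)/(d_1/d_2)² = 1.567×10^5/(16.0)² = 612.1.

612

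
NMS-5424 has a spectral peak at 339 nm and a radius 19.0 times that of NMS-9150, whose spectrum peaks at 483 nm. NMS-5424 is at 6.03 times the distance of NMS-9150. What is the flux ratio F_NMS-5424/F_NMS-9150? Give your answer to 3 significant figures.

Wien's law: T_NMS-5424/T_NMS-9150 = λ_NMS-9150/λ_NMS-5424 = 483/339 = 1.425.
L_NMS-5424/L_NMS-9150 = (R_NMS-5424/R_NMS-9150)²(T_NMS-5424/T_NMS-9150)⁴ = (19.0)²(1.425)⁴ = 1488.
F_NMS-5424/F_NMS-9150 = (L_NMS-5424/L_NMS-9150)/(d_NMS-5424/d_NMS-9150)² = 1488/(6.03)² = 40.91.

40.9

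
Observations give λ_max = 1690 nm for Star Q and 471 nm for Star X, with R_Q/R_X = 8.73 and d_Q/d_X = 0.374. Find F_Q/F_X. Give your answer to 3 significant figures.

3.29

Wien's law: T_Q/T_X = λ_X/λ_Q = 471/1690 = 0.2787.
L_Q/L_X = (R_Q/R_X)²(T_Q/T_X)⁴ = (8.73)²(0.2787)⁴ = 0.4598.
F_Q/F_X = (L_Q/L_X)/(d_Q/d_X)² = 0.4598/(0.374)² = 3.287.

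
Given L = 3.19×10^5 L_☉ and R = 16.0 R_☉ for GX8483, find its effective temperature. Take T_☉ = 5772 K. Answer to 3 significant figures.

T/T_☉ = (L/L_☉)^(1/4) / (R/R_☉)^(1/2)
T = 5772 × (3.19×10^5)^(1/4) / √(16.0) = 5772 × 23.77 / 4.000 = 3.429×10^4 K.

3.43×10^4 K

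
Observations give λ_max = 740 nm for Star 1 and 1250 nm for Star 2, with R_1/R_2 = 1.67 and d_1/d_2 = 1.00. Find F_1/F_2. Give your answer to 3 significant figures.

22.7

Wien's law: T_1/T_2 = λ_2/λ_1 = 1250/740 = 1.689.
L_1/L_2 = (R_1/R_2)²(T_1/T_2)⁴ = (1.67)²(1.689)⁴ = 22.71.
F_1/F_2 = (L_1/L_2)/(d_1/d_2)² = 22.71/(1.00)² = 22.71.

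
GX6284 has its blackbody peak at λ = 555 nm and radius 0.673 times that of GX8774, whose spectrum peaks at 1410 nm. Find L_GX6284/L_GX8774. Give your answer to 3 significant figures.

18.9

Wien's law gives T ∝ 1/λ_max, so T_GX6284/T_GX8774 = λ_GX8774/λ_GX6284 = 1410/555 = 2.541.
Then L ∝ R²T⁴ gives L_GX6284/L_GX8774 = (0.673)² × (2.541)⁴ = 0.4529 × 41.66 = 18.87.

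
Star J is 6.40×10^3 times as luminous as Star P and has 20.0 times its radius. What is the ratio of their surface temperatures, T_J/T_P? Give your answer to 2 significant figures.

2.0

L ∝ R²T⁴ gives T ∝ (L/R²)^(1/4), so
T_J/T_P = (6.40×10^3 / 20.0²)^(1/4) = (16.00)^(1/4) = 2.000.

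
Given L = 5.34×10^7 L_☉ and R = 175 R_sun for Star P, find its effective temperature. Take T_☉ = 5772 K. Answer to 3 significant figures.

3.73×10^4 K

T/T_☉ = (L/L_☉)^(1/4) / (R/R_☉)^(1/2)
T = 5772 × (5.34×10^7)^(1/4) / √(175) = 5772 × 85.48 / 13.23 = 3.730×10^4 K.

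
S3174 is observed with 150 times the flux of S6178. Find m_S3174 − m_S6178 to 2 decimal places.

-5.44

m_S3174 − m_S6178 = −2.5 log₁₀(F_S3174/F_S6178) = −2.5 log₁₀(150) = −2.5 × (2.176) = -5.440.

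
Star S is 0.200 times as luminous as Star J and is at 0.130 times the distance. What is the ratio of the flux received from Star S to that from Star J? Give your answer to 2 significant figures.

F = L/(4πd²), so F_S/F_J = (L_S/L_J) / (d_S/d_J)²
= 0.200 / (0.130)² = 0.200 / 0.01690 = 11.83.

12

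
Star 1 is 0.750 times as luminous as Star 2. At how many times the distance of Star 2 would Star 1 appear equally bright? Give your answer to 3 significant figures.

Equal flux requires L_1/d_1² = L_2/d_2², so d_1/d_2 = √(L_1/L_2)
= √(0.750) = 0.8660.

0.866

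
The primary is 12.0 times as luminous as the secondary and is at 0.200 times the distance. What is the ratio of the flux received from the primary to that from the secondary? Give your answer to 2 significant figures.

F = L/(4πd²), so F_p/F_s = (L_p/L_s) / (d_p/d_s)²
= 12.0 / (0.200)² = 12.0 / 0.04000 = 300.0.

3.0×10^2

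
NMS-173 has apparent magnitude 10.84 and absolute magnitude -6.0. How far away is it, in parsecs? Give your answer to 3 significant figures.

m − M = 5 log₁₀(d/10 pc)
10.84 − (-6.0) = 16.84 = 5 log₁₀(d/10)
d = 10 × 10^(16.84/5) = 10 × 10^3.368 = 2.333×10^4 pc.

2.33×10^4 pc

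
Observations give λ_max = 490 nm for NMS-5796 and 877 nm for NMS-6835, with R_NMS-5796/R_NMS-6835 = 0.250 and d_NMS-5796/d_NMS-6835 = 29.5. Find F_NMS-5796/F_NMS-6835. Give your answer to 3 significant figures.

7.37×10^-4

Wien's law: T_NMS-5796/T_NMS-6835 = λ_NMS-6835/λ_NMS-5796 = 877/490 = 1.790.
L_NMS-5796/L_NMS-6835 = (R_NMS-5796/R_NMS-6835)²(T_NMS-5796/T_NMS-6835)⁴ = (0.250)²(1.790)⁴ = 0.6413.
F_NMS-5796/F_NMS-6835 = (L_NMS-5796/L_NMS-6835)/(d_NMS-5796/d_NMS-6835)² = 0.6413/(29.5)² = 7.370×10^-4.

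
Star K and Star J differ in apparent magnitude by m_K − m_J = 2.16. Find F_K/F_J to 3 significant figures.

0.137

F_K/F_J = 10^(−(m_K − m_J)/2.5) = 10^(-2.16/2.5) = 10^-0.864 = 0.1368.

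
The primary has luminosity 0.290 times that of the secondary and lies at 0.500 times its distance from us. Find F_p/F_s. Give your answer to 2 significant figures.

1.2

F = L/(4πd²), so F_p/F_s = (L_p/L_s) / (d_p/d_s)²
= 0.290 / (0.500)² = 0.290 / 0.2500 = 1.160.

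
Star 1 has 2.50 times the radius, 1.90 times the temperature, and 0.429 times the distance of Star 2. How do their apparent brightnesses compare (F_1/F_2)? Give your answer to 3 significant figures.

L_1/L_2 = (R_1/R_2)²(T_1/T_2)⁴ = (2.50)² × (1.90)⁴ = 81.45.
F_1/F_2 = (L_1/L_2)/(d_1/d_2)² = 81.45 / (0.429)² = 442.6.

443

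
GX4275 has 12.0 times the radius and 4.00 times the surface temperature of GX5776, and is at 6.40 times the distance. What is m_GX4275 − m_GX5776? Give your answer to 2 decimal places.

L_GX4275/L_GX5776 = (12.0)²(4.00)⁴ = 3.686×10^4.
F_GX4275/F_GX5776 = (L_GX4275/L_GX5776)/(d_GX4275/d_GX5776)² = 3.686×10^4/40.96 = 900.0.
m_GX4275 − m_GX5776 = −2.5 log₁₀(900.0) = -7.39.

-7.39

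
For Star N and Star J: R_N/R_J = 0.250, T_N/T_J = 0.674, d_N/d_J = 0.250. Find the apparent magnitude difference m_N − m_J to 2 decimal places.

L_N/L_J = (0.250)²(0.674)⁴ = 0.01290.
F_N/F_J = (L_N/L_J)/(d_N/d_J)² = 0.01290/0.06250 = 0.2064.
m_N − m_J = −2.5 log₁₀(0.2064) = 1.71.

1.71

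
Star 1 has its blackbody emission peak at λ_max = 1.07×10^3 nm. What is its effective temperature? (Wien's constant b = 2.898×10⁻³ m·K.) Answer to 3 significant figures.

2.71×10^3 K

T = b/λ_max = 2.898×10⁻³ / (1.07×10^3×10⁻⁹) = 2708 K.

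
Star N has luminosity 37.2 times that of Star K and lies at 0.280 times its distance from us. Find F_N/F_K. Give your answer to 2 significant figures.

F = L/(4πd²), so F_N/F_K = (L_N/L_K) / (d_N/d_K)²
= 37.2 / (0.280)² = 37.2 / 0.07840 = 474.5.

4.7×10^2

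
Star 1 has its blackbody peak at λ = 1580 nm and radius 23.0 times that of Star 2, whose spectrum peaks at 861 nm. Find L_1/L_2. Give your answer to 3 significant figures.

46.6

Wien's law gives T ∝ 1/λ_max, so T_1/T_2 = λ_2/λ_1 = 861/1580 = 0.5449.
Then L ∝ R²T⁴ gives L_1/L_2 = (23.0)² × (0.5449)⁴ = 529.0 × 0.08818 = 46.65.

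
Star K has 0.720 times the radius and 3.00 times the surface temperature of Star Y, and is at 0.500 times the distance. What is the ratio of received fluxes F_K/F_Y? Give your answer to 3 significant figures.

L_K/L_Y = (R_K/R_Y)²(T_K/T_Y)⁴ = (0.720)² × (3.00)⁴ = 41.99.
F_K/F_Y = (L_K/L_Y)/(d_K/d_Y)² = 41.99 / (0.500)² = 168.0.

168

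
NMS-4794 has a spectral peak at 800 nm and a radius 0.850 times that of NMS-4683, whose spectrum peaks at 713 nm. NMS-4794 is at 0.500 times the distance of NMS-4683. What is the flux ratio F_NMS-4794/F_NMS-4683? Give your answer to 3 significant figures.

1.82

Wien's law: T_NMS-4794/T_NMS-4683 = λ_NMS-4683/λ_NMS-4794 = 713/800 = 0.8912.
L_NMS-4794/L_NMS-4683 = (R_NMS-4794/R_NMS-4683)²(T_NMS-4794/T_NMS-4683)⁴ = (0.850)²(0.8912)⁴ = 0.4559.
F_NMS-4794/F_NMS-4683 = (L_NMS-4794/L_NMS-4683)/(d_NMS-4794/d_NMS-4683)² = 0.4559/(0.500)² = 1.823.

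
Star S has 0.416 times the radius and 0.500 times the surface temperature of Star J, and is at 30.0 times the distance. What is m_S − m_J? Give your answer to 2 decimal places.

L_S/L_J = (0.416)²(0.500)⁴ = 0.01082.
F_S/F_J = (L_S/L_J)/(d_S/d_J)² = 0.01082/900.0 = 1.202×10^-5.
m_S − m_J = −2.5 log₁₀(1.202×10^-5) = 12.30.

12.30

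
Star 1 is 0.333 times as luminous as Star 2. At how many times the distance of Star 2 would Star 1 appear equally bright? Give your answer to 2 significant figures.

Equal flux requires L_1/d_1² = L_2/d_2², so d_1/d_2 = √(L_1/L_2)
= √(0.333) = 0.5771.

0.58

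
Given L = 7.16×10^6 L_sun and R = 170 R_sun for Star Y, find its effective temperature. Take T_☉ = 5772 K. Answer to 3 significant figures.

T/T_☉ = (L/L_☉)^(1/4) / (R/R_☉)^(1/2)
T = 5772 × (7.16×10^6)^(1/4) / √(170) = 5772 × 51.73 / 13.04 = 2.290×10^4 K.

2.29×10^4 K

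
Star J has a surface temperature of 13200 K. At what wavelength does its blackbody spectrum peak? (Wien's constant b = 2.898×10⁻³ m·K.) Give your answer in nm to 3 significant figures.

220 nm

λ_max = b/T = 2.898×10⁻³ / 13200 = 2.20×10^-7 m = 219.5 nm.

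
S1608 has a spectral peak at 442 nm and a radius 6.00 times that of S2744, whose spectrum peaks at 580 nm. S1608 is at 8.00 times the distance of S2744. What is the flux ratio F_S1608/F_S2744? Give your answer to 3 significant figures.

Wien's law: T_S1608/T_S2744 = λ_S2744/λ_S1608 = 580/442 = 1.312.
L_S1608/L_S2744 = (R_S1608/R_S2744)²(T_S1608/T_S2744)⁴ = (6.00)²(1.312)⁴ = 106.7.
F_S1608/F_S2744 = (L_S1608/L_S2744)/(d_S1608/d_S2744)² = 106.7/(8.00)² = 1.668.

1.67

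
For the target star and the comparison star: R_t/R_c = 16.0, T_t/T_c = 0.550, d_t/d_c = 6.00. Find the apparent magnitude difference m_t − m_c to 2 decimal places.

L_t/L_c = (16.0)²(0.550)⁴ = 23.43.
F_t/F_c = (L_t/L_c)/(d_t/d_c)² = 23.43/36.00 = 0.6507.
m_t − m_c = −2.5 log₁₀(0.6507) = 0.47.

0.47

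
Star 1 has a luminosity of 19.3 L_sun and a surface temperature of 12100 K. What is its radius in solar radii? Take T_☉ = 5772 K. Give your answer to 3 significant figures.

R/R_☉ = √(L/L_☉) / (T/T_☉)² = √(19.3) / (2.096)²
       = 4.393 / 4.395 = 0.9997.

1.00 solar radii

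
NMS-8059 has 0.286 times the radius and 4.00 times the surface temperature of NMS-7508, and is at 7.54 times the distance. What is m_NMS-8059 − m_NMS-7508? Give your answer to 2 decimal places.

1.08

L_NMS-8059/L_NMS-7508 = (0.286)²(4.00)⁴ = 20.94.
F_NMS-8059/F_NMS-7508 = (L_NMS-8059/L_NMS-7508)/(d_NMS-8059/d_NMS-7508)² = 20.94/56.85 = 0.3683.
m_NMS-8059 − m_NMS-7508 = −2.5 log₁₀(0.3683) = 1.08.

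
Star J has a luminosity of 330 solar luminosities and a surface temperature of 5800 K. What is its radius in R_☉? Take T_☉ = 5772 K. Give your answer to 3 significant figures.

R/R_☉ = √(L/L_☉) / (T/T_☉)² = √(330) / (1.005)²
       = 18.17 / 1.010 = 17.99.

18.0 R_☉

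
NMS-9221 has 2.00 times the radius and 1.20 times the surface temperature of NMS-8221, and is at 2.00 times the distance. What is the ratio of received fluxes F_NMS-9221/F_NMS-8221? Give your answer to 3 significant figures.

L_NMS-9221/L_NMS-8221 = (R_NMS-9221/R_NMS-8221)²(T_NMS-9221/T_NMS-8221)⁴ = (2.00)² × (1.20)⁴ = 8.294.
F_NMS-9221/F_NMS-8221 = (L_NMS-9221/L_NMS-8221)/(d_NMS-9221/d_NMS-8221)² = 8.294 / (2.00)² = 2.074.

2.07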